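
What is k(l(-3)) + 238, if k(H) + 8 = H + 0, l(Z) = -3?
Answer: 227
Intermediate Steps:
k(H) = -8 + H (k(H) = -8 + (H + 0) = -8 + H)
k(l(-3)) + 238 = (-8 - 3) + 238 = -11 + 238 = 227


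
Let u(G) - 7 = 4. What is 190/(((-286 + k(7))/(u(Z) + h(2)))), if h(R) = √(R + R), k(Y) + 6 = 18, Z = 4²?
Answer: -1235/137 ≈ -9.0146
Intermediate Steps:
Z = 16
k(Y) = 12 (k(Y) = -6 + 18 = 12)
u(G) = 11 (u(G) = 7 + 4 = 11)
h(R) = √2*√R (h(R) = √(2*R) = √2*√R)
190/(((-286 + k(7))/(u(Z) + h(2)))) = 190/(((-286 + 12)/(11 + √2*√2))) = 190/((-274/(11 + 2))) = 190/((-274/13)) = 190/((-274*1/13)) = 190/(-274/13) = 190*(-13/274) = -1235/137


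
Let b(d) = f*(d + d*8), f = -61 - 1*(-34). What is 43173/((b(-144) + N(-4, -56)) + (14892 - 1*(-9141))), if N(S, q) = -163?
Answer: 43173/58862 ≈ 0.73346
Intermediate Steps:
f = -27 (f = -61 + 34 = -27)
b(d) = -243*d (b(d) = -27*(d + d*8) = -27*(d + 8*d) = -243*d)
43173/((b(-144) + N(-4, -56)) + (14892 - 1*(-9141))) = 43173/((-243*(-144) - 163) + (14892 - 1*(-9141))) = 43173/((34992 - 163) + (14892 + 9141)) = 43173/(34829 + 24033) = 43173/58862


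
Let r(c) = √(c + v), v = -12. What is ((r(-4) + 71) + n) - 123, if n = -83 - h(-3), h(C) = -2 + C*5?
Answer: -118 + 4*I ≈ -118.0 + 4.0*I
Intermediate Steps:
h(C) = -2 + 5*C
n = -66 (n = -83 - (-2 + 5*(-3)) = -83 - (-2 - 15) = -83 - 1*(-17) = -83 + 17 = -66)
r(c) = √(-12 + c) (r(c) = √(c - 12) = √(-12 + c))
((r(-4) + 71) + n) - 123 = ((√(-12 - 4) + 71) - 66) - 123 = ((√(-16) + 71) - 66) - 123 = ((4*I + 71) - 66) - 123 = ((71 + 4*I) - 66) - 123 = (5 + 4*I) - 123 = -118 + 4*I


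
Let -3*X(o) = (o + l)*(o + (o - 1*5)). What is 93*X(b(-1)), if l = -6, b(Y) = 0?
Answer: -930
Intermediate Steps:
X(o) = -(-6 + o)*(-5 + 2*o)/3 (X(o) = -(o - 6)*(o + (o - 1*5))/3 = -(-6 + o)*(o + (o - 5))/3 = -(-6 + o)*(o + (-5 + o))/3 = -(-6 + o)*(-5 + 2*o)/3)
93*X(b(-1)) = 93*(-10 - 2/3*0**2 + (17/3)*0) = 93*(-10 - 2/3*0 + 0) = 93*(-10 + 0 + 0) = 93*(-10) = -930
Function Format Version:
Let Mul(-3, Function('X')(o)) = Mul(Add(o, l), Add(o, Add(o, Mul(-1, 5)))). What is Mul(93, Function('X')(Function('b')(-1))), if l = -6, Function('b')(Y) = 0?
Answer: -930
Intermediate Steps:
Function('X')(o) = Mul(Rational(-1, 3), Add(-6, o), Add(-5, Mul(2, o))) (Function('X')(o) = Mul(Rational(-1, 3), Mul(Add(o, -6), Add(o, Add(o, Mul(-1, 5))))) = Mul(Rational(-1, 3), Mul(Add(-6, o), Add(o, Add(o, -5)))) = Mul(Rational(-1, 3), Mul(Add(-6, o), Add(o, Add(-5, o)))) = Mul(Rational(-1, 3), Mul(Add(-6, o), Add(-5, Mul(2, o)))) = Mul(Rational(-1, 3), Add(-6, o), Add(-5, Mul(2, o))))
Mul(93, Function('X')(Function('b')(-1))) = Mul(93, Add(-10, Mul(Rational(-2, 3), Pow(0, 2)), Mul(Rational(17, 3), 0))) = Mul(93, Add(-10, Mul(Rational(-2, 3), 0), 0)) = Mul(93, Add(-10, 0, 0)) = Mul(93, -10) = -930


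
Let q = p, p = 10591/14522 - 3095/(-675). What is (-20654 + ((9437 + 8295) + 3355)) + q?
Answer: 859302413/1960470 ≈ 438.31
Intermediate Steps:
p = 10418903/1960470 (p = 10591*(1/14522) - 3095*(-1/675) = 10591/14522 + 619/135 = 10418903/1960470 ≈ 5.3145)
q = 10418903/1960470 ≈ 5.3145
(-20654 + ((9437 + 8295) + 3355)) + q = (-20654 + ((9437 + 8295) + 3355)) + 10418903/1960470 = (-20654 + (17732 + 3355)) + 10418903/1960470 = (-20654 + 21087) + 10418903/1960470 = 433 + 10418903/1960470 = 859302413/1960470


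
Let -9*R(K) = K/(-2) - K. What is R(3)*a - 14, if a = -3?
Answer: -31/2 ≈ -15.500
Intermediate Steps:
R(K) = K/6 (R(K) = -(K/(-2) - K)/9 = -(K*(-1/2) - K)/9 = -(-K/2 - K)/9 = -(-1)*K/6 = K/6)
R(3)*a - 14 = ((1/6)*3)*(-3) - 14 = (1/2)*(-3) - 14 = -3/2 - 14 = -31/2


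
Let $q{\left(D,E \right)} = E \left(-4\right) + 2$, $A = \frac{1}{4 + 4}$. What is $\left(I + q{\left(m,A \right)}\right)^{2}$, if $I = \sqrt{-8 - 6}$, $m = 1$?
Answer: $- \frac{47}{4} + 3 i \sqrt{14} \approx -11.75 + 11.225 i$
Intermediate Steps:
$A = \frac{1}{8} \approx 0.125$
$I = i \sqrt{14}$ ($I = \sqrt{-14} = i \sqrt{14} \approx 3.7417 i$)
$q{\left(D,E \right)} = 2 - 4 E$ ($q{\left(D,E \right)} = - 4 E + 2 = 2 - 4 E$)
$\left(I + q{\left(m,A \right)}\right)^{2} = \left(i \sqrt{14} + \left(2 - \frac{1}{2}\right)\right)^{2} = \left(i \sqrt{14} + \frac{3}{2}\right)^{2} = \left(\frac{3}{2} + i \sqrt{14}\right)^{2}$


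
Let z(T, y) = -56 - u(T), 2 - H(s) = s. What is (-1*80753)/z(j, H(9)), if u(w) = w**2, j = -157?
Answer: 80753/24705 ≈ 3.2687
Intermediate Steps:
H(s) = 2 - s
z(T, y) = -56 - T**2
(-1*80753)/z(j, H(9)) = (-1*80753)/(-56 - 1*(-157)**2) = -80753/(-56 - 1*24649) = -80753/(-56 - 24649) = -80753/(-24705) = -80753*(-1/24705) = 80753/24705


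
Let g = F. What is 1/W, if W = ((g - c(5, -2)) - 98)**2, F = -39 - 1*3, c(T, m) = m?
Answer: 1/19044 ≈ 5.2510e-5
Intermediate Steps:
F = -42 (F = -39 - 3 = -42)
g = -42
W = 19044 (W = ((-42 - 1*(-2)) - 98)**2 = ((-42 + 2) - 98)**2 = (-40 - 98)**2 = (-138)**2 = 19044)
1/W = 1/19044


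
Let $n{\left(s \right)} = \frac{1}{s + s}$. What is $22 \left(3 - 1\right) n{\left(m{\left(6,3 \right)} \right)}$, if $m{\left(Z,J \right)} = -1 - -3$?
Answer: $11$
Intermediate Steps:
$m{\left(Z,J \right)} = 2$ ($m{\left(Z,J \right)} = -1 + 3 = 2$)
$n{\left(s \right)} = \frac{1}{2 s}$
$22 \left(3 - 1\right) n{\left(m{\left(6,3 \right)} \right)} = 22 \left(3 - 1\right) \frac{1}{2 \cdot 2} = 22 \left(3 - 1\right) \frac{1}{2} \cdot \frac{1}{2} = 22 \cdot 2 \cdot \frac{1}{4} = 44 \cdot \frac{1}{4} = 11$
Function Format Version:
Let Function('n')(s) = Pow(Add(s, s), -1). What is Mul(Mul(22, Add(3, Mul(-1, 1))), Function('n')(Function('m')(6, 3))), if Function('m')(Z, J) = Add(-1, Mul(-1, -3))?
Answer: 11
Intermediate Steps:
Function('m')(Z, J) = 2 (Function('m')(Z, J) = Add(-1, 3) = 2)
Function('n')(s) = Mul(Rational(1, 2), Pow(s, -1)) (Function('n')(s) = Pow(Mul(2, s), -1) = Mul(Rational(1, 2), Pow(s, -1)))
Mul(Mul(22, Add(3, Mul(-1, 1))), Function('n')(Function('m')(6, 3))) = Mul(Mul(22, Add(3, Mul(-1, 1))), Mul(Rational(1, 2), Pow(2, -1))) = Mul(Mul(22, Add(3, -1)), Mul(Rational(1, 2), Rational(1, 2))) = Mul(Mul(22, 2), Rational(1, 4)) = Mul(44, Rational(1, 4)) = 11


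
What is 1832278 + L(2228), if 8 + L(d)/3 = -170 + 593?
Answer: 1833523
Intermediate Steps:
L(d) = 1245 (L(d) = -24 + 3*(-170 + 593) = -24 + 3*423 = -24 + 1269 = 1245)
1832278 + L(2228) = 1832278 + 1245 = 1833523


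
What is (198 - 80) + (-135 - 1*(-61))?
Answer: 44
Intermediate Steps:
(198 - 80) + (-135 - 1*(-61)) = 118 + (-135 + 61) = 118 - 74 = 44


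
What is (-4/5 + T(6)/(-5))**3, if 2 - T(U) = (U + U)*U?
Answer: 287496/125 ≈ 2300.0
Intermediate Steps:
T(U) = 2 - 2*U**2 (T(U) = 2 - (U + U)*U = 2 - 2*U*U = 2 - 2*U**2)
(-4/5 + T(6)/(-5))**3 = (-4/5 + (2 - 2*6**2)/(-5))**3 = (-4*1/5 + (2 - 2*36)*(-1/5))**3 = (-4/5 + (2 - 72)*(-1/5))**3 = (-4/5 - 70*(-1/5))**3 = (-4/5 + 14)**3 = (66/5)**3 = 287496/125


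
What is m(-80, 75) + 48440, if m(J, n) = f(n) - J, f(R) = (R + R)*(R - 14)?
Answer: 57670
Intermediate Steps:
f(R) = 2*R*(-14 + R) (f(R) = (2*R)*(-14 + R) = 2*R*(-14 + R))
m(J, n) = -J + 2*n*(-14 + n) (m(J, n) = 2*n*(-14 + n) - J = -J + 2*n*(-14 + n))
m(-80, 75) + 48440 = (-1*(-80) + 2*75*(-14 + 75)) + 48440 = (80 + 2*75*61) + 48440 = (80 + 9150) + 48440 = 9230 + 48440 = 57670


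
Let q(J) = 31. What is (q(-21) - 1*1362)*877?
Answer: -1167287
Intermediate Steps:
(q(-21) - 1*1362)*877 = (31 - 1*1362)*877 = (31 - 1362)*877 = -1331*877 = -1167287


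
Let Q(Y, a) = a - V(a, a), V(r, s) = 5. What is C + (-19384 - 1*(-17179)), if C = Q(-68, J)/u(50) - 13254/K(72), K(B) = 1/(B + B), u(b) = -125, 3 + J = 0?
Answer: -238847617/125 ≈ -1.9108e+6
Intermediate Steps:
J = -3 (J = -3 + 0 = -3)
Q(Y, a) = -5 + a (Q(Y, a) = a - 1*5 = a - 5 = -5 + a)
K(B) = 1/(2*B)
C = -238571992/125 (C = (-5 - 3)/(-125) - 13254/((1/2)/72) = -8*(-1/125) - 13254/((1/2)*(1/72)) = 8/125 - 13254/1/144 = 8/125 - 13254*144 = 8/125 - 1908576 = -238571992/125 ≈ -1.9086e+6)
C + (-19384 - 1*(-17179)) = -238571992/125 + (-19384 - 1*(-17179)) = -238571992/125 + (-19384 + 17179) = -238571992/125 - 2205 = -238847617/125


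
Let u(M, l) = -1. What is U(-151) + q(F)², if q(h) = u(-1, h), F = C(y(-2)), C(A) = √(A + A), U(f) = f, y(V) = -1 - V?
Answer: -150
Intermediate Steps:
C(A) = √2*√A (C(A) = √(2*A) = √2*√A)
F = √2 (F = √2*√(-1 - 1*(-2)) = √2*√(-1 + 2) = √2*√1 = √2*1 = √2 ≈ 1.4142)
q(h) = -1
U(-151) + q(F)² = -151 + (-1)² = -151 + 1 = -150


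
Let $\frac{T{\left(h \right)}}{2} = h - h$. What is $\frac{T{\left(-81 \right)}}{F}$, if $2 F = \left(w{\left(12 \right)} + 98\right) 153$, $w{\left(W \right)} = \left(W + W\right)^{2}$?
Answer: $0$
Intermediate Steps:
$w{\left(W \right)} = 4 W^{2}$ ($w{\left(W \right)} = \left(2 W\right)^{2} = 4 W^{2}$)
$F = 51561$ ($F = \frac{\left(4 \cdot 12^{2} + 98\right) 153}{2} = \frac{\left(4 \cdot 144 + 98\right) 153}{2} = \frac{\left(576 + 98\right) 153}{2} = \frac{674 \cdot 153}{2} = \frac{1}{2} \cdot 103122 = 51561$)
$T{\left(h \right)} = 0$ ($T{\left(h \right)} = 2 \left(h - h\right) = 2 \cdot 0 = 0$)
$\frac{T{\left(-81 \right)}}{F} = \frac{0}{51561} = 0 \cdot \frac{1}{51561} = 0$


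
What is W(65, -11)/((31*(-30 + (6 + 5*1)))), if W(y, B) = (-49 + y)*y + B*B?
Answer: -1161/589 ≈ -1.9711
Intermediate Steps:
W(y, B) = B² + y*(-49 + y) (W(y, B) = y*(-49 + y) + B² = B² + y*(-49 + y))
W(65, -11)/((31*(-30 + (6 + 5*1)))) = ((-11)² + 65² - 49*65)/((31*(-30 + (6 + 5*1)))) = (121 + 4225 - 3185)/((31*(-30 + (6 + 5)))) = 1161/((31*(-30 + 11))) = 1161/((31*(-19))) = 1161/(-589) = 1161*(-1/589) = -1161/589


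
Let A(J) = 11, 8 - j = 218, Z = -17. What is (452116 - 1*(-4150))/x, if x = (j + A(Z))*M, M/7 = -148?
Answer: 228133/103082 ≈ 2.2131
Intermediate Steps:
M = -1036 (M = 7*(-148) = -1036)
j = -210 (j = 8 - 1*218 = 8 - 218 = -210)
x = 206164 (x = (-210 + 11)*(-1036) = -199*(-1036) = 206164)
(452116 - 1*(-4150))/x = (452116 - 1*(-4150))/206164 = (452116 + 4150)*(1/206164) = 456266*(1/206164) = 228133/103082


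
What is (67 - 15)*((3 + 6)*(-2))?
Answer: -936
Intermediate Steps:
(67 - 15)*((3 + 6)*(-2)) = 52*(9*(-2)) = 52*(-18) = -936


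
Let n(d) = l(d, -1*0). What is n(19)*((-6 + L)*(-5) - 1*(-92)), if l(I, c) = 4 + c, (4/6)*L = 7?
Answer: 278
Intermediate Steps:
L = 21/2 (L = (3/2)*7 = 21/2 ≈ 10.500)
n(d) = 4 (n(d) = 4 - 1*0 = 4 + 0 = 4)
n(19)*((-6 + L)*(-5) - 1*(-92)) = 4*((-6 + 21/2)*(-5) - 1*(-92)) = 4*((9/2)*(-5) + 92) = 4*(-45/2 + 92) = 4*(139/2) = 278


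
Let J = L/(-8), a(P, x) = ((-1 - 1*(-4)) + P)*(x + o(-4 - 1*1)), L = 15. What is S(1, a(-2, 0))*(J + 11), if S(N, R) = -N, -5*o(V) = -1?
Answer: -73/8 ≈ -9.1250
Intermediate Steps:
o(V) = ⅕ (o(V) = -⅕*(-1) = ⅕)
a(P, x) = (3 + P)*(⅕ + x) (a(P, x) = ((-1 - 1*(-4)) + P)*(x + ⅕) = ((-1 + 4) + P)*(⅕ + x) = (3 + P)*(⅕ + x))
J = -15/8 (J = 15/(-8) = 15*(-⅛) = -15/8 ≈ -1.8750)
S(1, a(-2, 0))*(J + 11) = (-1*1)*(-15/8 + 11) = -1*73/8 = -73/8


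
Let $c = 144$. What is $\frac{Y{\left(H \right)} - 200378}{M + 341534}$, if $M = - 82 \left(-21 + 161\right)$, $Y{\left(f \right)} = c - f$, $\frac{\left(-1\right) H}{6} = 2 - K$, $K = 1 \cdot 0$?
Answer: $- \frac{100111}{165027} \approx -0.60663$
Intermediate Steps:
$K = 0$
$H = -12$ ($H = - 6 \left(2 - 0\right) = - 6 \left(2 + 0\right) = \left(-6\right) 2 = -12$)
$Y{\left(f \right)} = 144 - f$
$M = -11480$ ($M = \left(-82\right) 140 = -11480$)
$\frac{Y{\left(H \right)} - 200378}{M + 341534} = \frac{\left(144 - -12\right) - 200378}{-11480 + 341534} = \frac{\left(144 + 12\right) - 200378}{330054} = \left(156 - 200378\right) \frac{1}{330054} = \left(-200222\right) \frac{1}{330054} = - \frac{100111}{165027}$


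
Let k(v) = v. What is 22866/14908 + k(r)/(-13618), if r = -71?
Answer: 39055957/25377143 ≈ 1.5390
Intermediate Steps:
22866/14908 + k(r)/(-13618) = 22866/14908 - 71/(-13618) = 22866*(1/14908) - 71*(-1/13618) = 11433/7454 + 71/13618 = 39055957/25377143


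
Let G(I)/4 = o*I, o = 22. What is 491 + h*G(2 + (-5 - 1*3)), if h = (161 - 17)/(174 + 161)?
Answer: 88453/335 ≈ 264.04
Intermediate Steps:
h = 144/335 ≈ 0.42985
G(I) = 88*I (G(I) = 4*(22*I) = 88*I)
491 + h*G(2 + (-5 - 1*3)) = 491 + 144*(88*(2 + (-5 - 1*3)))/335 = 491 + 144*(88*(2 + (-5 - 3)))/335 = 491 + 144*(88*(2 - 8))/335 = 491 + 144*(88*(-6))/335 = 491 + (144/335)*(-528) = 491 - 76032/335 = 88453/335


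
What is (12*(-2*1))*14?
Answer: -336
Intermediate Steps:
(12*(-2*1))*14 = (12*(-2))*14 = -24*14 = -336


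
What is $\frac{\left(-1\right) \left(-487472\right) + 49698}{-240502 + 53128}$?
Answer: $- \frac{268585}{93687} \approx -2.8668$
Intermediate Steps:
$\frac{\left(-1\right) \left(-487472\right) + 49698}{-240502 + 53128} = \frac{487472 + 49698}{-187374} = 537170 \left(- \frac{1}{187374}\right) = - \frac{268585}{93687}$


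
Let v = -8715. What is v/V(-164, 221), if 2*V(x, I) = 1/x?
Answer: 2858520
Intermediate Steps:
V(x, I) = 1/(2*x)
v/V(-164, 221) = -8715/((½)/(-164)) = -8715/((½)*(-1/164)) = -8715/(-1/328) = -8715*(-328) = 2858520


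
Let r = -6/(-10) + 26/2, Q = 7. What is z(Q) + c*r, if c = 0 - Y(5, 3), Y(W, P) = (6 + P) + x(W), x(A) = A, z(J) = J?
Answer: -917/5 ≈ -183.40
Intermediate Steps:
r = 68/5 (r = -6*(-⅒) + 26*(½) = ⅗ + 13 = 68/5 ≈ 13.600)
Y(W, P) = 6 + P + W (Y(W, P) = (6 + P) + W = 6 + P + W)
c = -14 (c = 0 - (6 + 3 + 5) = 0 - 1*14 = 0 - 14 = -14)
z(Q) + c*r = 7 - 14*68/5 = 7 - 952/5 = -917/5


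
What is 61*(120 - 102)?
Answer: 1098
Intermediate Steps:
61*(120 - 102) = 61*18 = 1098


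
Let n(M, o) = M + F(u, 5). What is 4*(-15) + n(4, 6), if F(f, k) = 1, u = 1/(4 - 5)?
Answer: -55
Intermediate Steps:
u = -1 (u = 1/(-1) = -1)
n(M, o) = 1 + M (n(M, o) = M + 1 = 1 + M)
4*(-15) + n(4, 6) = 4*(-15) + (1 + 4) = -60 + 5 = -55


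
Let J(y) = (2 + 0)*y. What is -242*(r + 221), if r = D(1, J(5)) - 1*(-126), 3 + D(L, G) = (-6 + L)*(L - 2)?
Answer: -84458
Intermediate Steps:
J(y) = 2*y
D(L, G) = -3 + (-6 + L)*(-2 + L) (D(L, G) = -3 + (-6 + L)*(L - 2) = -3 + (-6 + L)*(-2 + L))
r = 128 (r = (9 + 1**2 - 8*1) - 1*(-126) = (9 + 1 - 8) + 126 = 2 + 126 = 128)
-242*(r + 221) = -242*(128 + 221) = -242*349 = -84458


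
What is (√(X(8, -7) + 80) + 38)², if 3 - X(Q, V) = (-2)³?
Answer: (38 + √91)² ≈ 2260.0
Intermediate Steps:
X(Q, V) = 11 (X(Q, V) = 3 - 1*(-2)³ = 3 - 1*(-8) = 3 + 8 = 11)
(√(X(8, -7) + 80) + 38)² = (√(11 + 80) + 38)² = (√91 + 38)² = (38 + √91)²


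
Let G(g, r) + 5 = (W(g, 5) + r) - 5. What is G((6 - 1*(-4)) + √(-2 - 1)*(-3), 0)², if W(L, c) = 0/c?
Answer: 100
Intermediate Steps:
W(L, c) = 0
G(g, r) = -10 + r (G(g, r) = -5 + ((0 + r) - 5) = -5 + (r - 5) = -5 + (-5 + r) = -10 + r)
G((6 - 1*(-4)) + √(-2 - 1)*(-3), 0)² = (-10 + 0)² = (-10)² = 100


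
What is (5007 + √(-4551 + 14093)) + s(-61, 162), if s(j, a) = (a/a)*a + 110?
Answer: 5279 + √9542 ≈ 5376.7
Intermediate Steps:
s(j, a) = 110 + a (s(j, a) = 1*a + 110 = a + 110 = 110 + a)
(5007 + √(-4551 + 14093)) + s(-61, 162) = (5007 + √(-4551 + 14093)) + (110 + 162) = (5007 + √9542) + 272 = 5279 + √9542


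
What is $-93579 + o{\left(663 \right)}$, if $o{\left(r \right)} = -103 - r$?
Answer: $-94345$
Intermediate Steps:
$-93579 + o{\left(663 \right)} = -93579 - 766 = -94345$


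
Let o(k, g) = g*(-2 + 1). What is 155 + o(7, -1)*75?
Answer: 230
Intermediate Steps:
o(k, g) = -g (o(k, g) = g*(-1) = -g)
155 + o(7, -1)*75 = 155 - 1*(-1)*75 = 155 + 1*75 = 155 + 75 = 230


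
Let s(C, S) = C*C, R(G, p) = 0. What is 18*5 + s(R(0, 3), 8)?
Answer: 90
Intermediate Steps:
s(C, S) = C²
18*5 + s(R(0, 3), 8) = 18*5 + 0² = 90 + 0 = 90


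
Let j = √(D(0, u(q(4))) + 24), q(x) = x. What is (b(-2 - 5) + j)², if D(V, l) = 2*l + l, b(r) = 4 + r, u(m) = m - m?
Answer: 33 - 12*√6 ≈ 3.6061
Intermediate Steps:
u(m) = 0
D(V, l) = 3*l
j = 2*√6 (j = √(3*0 + 24) = √(0 + 24) = √24 = 2*√6 ≈ 4.8990)
(b(-2 - 5) + j)² = ((4 + (-2 - 5)) + 2*√6)² = ((4 - 7) + 2*√6)² = (-3 + 2*√6)²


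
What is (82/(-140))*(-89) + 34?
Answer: 6029/70 ≈ 86.129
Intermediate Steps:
(82/(-140))*(-89) + 34 = (82*(-1/140))*(-89) + 34 = -41/70*(-89) + 34 = 3649/70 + 34 = 6029/70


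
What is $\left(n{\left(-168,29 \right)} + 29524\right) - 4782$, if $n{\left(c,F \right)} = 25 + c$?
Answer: $24599$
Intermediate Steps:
$\left(n{\left(-168,29 \right)} + 29524\right) - 4782 = \left(\left(25 - 168\right) + 29524\right) - 4782 = \left(-143 + 29524\right) - 4782 = 29381 - 4782 = 24599$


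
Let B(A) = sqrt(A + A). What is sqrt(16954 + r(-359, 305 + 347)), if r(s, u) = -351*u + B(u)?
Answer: sqrt(-211898 + 2*sqrt(326)) ≈ 460.28*I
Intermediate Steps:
B(A) = sqrt(2)*sqrt(A) (B(A) = sqrt(2*A) = sqrt(2)*sqrt(A))
r(s, u) = -351*u + sqrt(2)*sqrt(u)
sqrt(16954 + r(-359, 305 + 347)) = sqrt(16954 + (-351*(305 + 347) + sqrt(2)*sqrt(305 + 347))) = sqrt(16954 + (-351*652 + sqrt(2)*sqrt(652))) = sqrt(16954 + (-228852 + sqrt(2)*(2*sqrt(163)))) = sqrt(16954 + (-228852 + 2*sqrt(326))) = sqrt(-211898 + 2*sqrt(326))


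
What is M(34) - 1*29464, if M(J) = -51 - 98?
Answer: -29613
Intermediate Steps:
M(J) = -149
M(34) - 1*29464 = -149 - 1*29464 = -149 - 29464 = -29613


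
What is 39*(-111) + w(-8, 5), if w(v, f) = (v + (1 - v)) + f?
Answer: -4323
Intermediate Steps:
w(v, f) = 1 + f
39*(-111) + w(-8, 5) = 39*(-111) + (1 + 5) = -4329 + 6 = -4323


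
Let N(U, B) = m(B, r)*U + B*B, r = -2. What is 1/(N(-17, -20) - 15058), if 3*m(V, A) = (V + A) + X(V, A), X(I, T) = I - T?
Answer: -3/43294 ≈ -6.9294e-5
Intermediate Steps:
m(V, A) = 2*V/3 (m(V, A) = ((V + A) + (V - A))/3 = ((A + V) + (V - A))/3 = (2*V)/3 = 2*V/3)
N(U, B) = B**2 + 2*B*U/3 (N(U, B) = (2*B/3)*U + B*B = 2*B*U/3 + B**2 = B**2 + 2*B*U/3)
1/(N(-17, -20) - 15058) = 1/((1/3)*(-20)*(2*(-17) + 3*(-20)) - 15058) = 1/((1/3)*(-20)*(-34 - 60) - 15058) = 1/((1/3)*(-20)*(-94) - 15058) = 1/(1880/3 - 15058) = 1/(-43294/3) = -3/43294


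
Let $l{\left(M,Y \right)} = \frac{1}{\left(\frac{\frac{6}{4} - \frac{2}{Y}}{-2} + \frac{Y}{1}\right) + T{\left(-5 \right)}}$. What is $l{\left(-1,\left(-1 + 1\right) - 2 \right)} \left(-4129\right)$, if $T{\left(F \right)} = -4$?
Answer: $\frac{16516}{29} \approx 569.52$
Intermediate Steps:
$l{\left(M,Y \right)} = \frac{1}{- \frac{19}{4} + Y + \frac{1}{Y}}$ ($l{\left(M,Y \right)} = \frac{1}{\left(\frac{\frac{6}{4} - \frac{2}{Y}}{-2} + \frac{Y}{1}\right) - 4} = \frac{1}{\left(\left(6 \cdot \frac{1}{4} - \frac{2}{Y}\right) \left(- \frac{1}{2}\right) + Y 1\right) - 4} = \frac{1}{\left(\left(\frac{3}{2} - \frac{2}{Y}\right) \left(- \frac{1}{2}\right) + Y\right) - 4} = \frac{1}{\left(\left(- \frac{3}{4} + \frac{1}{Y}\right) + Y\right) - 4} = \frac{1}{\left(- \frac{3}{4} + Y + \frac{1}{Y}\right) - 4} = \frac{1}{- \frac{19}{4} + Y + \frac{1}{Y}}$)
$l{\left(-1,\left(-1 + 1\right) - 2 \right)} \left(-4129\right) = \frac{4 \left(\left(-1 + 1\right) - 2\right)}{4 - 19 \left(\left(-1 + 1\right) - 2\right) + 4 \left(\left(-1 + 1\right) - 2\right)^{2}} \left(-4129\right) = \frac{4 \left(0 - 2\right)}{4 - 19 \left(0 - 2\right) + 4 \left(0 - 2\right)^{2}} \left(-4129\right) = 4 \left(-2\right) \frac{1}{4 - -38 + 4 \left(-2\right)^{2}} \left(-4129\right) = 4 \left(-2\right) \frac{1}{4 + 38 + 4 \cdot 4} \left(-4129\right) = 4 \left(-2\right) \frac{1}{4 + 38 + 16} \left(-4129\right) = 4 \left(-2\right) \frac{1}{58} \left(-4129\right) = \left(- \frac{4}{29}\right) \left(-4129\right) = \frac{16516}{29}$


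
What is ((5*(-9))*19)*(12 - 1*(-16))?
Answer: -23940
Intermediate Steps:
((5*(-9))*19)*(12 - 1*(-16)) = (-45*19)*(12 + 16) = -855*28 = -23940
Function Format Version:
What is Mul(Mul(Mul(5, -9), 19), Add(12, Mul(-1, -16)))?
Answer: -23940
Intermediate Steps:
Mul(Mul(Mul(5, -9), 19), Add(12, Mul(-1, -16))) = Mul(Mul(-45, 19), Add(12, 16)) = Mul(-855, 28) = -23940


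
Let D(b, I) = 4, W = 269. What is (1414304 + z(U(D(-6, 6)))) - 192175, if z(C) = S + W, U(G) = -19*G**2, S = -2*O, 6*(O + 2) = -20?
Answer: 3667226/3 ≈ 1.2224e+6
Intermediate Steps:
O = -16/3 (O = -2 + (1/6)*(-20) = -2 - 10/3 = -16/3 ≈ -5.3333)
S = 32/3 (S = -2*(-16/3) = 32/3 ≈ 10.667)
z(C) = 839/3 (z(C) = 32/3 + 269 = 839/3)
(1414304 + z(U(D(-6, 6)))) - 192175 = (1414304 + 839/3) - 192175 = 4243751/3 - 192175 = 3667226/3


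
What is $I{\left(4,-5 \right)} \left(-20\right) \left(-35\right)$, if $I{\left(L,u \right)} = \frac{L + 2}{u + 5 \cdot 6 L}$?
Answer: $\frac{840}{23} \approx 36.522$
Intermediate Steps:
$I{\left(L,u \right)} = \frac{2 + L}{u + 30 L}$
$I{\left(4,-5 \right)} \left(-20\right) \left(-35\right) = \frac{2 + 4}{-5 + 30 \cdot 4} \left(-20\right) \left(-35\right) = \frac{1}{-5 + 120} \cdot 6 \left(-20\right) \left(-35\right) = \frac{1}{115} \cdot 6 \left(-20\right) \left(-35\right) = \frac{6}{115} \left(-20\right) \left(-35\right) = \left(- \frac{24}{23}\right) \left(-35\right) = \frac{840}{23}$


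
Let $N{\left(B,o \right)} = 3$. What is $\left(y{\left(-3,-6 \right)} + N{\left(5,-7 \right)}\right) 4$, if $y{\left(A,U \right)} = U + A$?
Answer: $-24$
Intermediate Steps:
$y{\left(A,U \right)} = A + U$
$\left(y{\left(-3,-6 \right)} + N{\left(5,-7 \right)}\right) 4 = \left(\left(-3 - 6\right) + 3\right) 4 = \left(-9 + 3\right) 4 = \left(-6\right) 4 = -24$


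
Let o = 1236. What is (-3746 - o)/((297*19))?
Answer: -4982/5643 ≈ -0.88286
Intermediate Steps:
(-3746 - o)/((297*19)) = (-3746 - 1*1236)/((297*19)) = (-3746 - 1236)/5643 = -4982*1/5643 = -4982/5643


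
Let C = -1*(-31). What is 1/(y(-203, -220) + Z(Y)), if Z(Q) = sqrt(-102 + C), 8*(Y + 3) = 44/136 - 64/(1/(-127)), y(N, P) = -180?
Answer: -180/32471 - I*sqrt(71)/32471 ≈ -0.0055434 - 0.0002595*I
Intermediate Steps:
C = 31
Y = 275547/272 (Y = -3 + (44/136 - 64/(1/(-127)))/8 = -3 + (44*(1/136) - 64/(-1/127))/8 = -3 + (11/34 - 64*(-127))/8 = -3 + (11/34 + 8128)/8 = -3 + (1/8)*(276363/34) = -3 + 276363/272 = 275547/272 ≈ 1013.0)
Z(Q) = I*sqrt(71) (Z(Q) = sqrt(-102 + 31) = sqrt(-71) = I*sqrt(71))
1/(y(-203, -220) + Z(Y)) = 1/(-180 + I*sqrt(71))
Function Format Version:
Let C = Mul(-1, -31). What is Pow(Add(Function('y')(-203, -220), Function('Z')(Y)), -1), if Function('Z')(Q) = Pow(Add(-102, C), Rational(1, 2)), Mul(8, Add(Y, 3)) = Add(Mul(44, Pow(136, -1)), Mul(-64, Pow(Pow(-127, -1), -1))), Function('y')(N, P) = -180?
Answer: Add(Rational(-180, 32471), Mul(Rational(-1, 32471), I, Pow(71, Rational(1, 2)))) ≈ Add(-0.0055434, Mul(-0.00025950, I))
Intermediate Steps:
C = 31
Y = Rational(275547, 272) (Y = Add(-3, Mul(Rational(1, 8), Add(Mul(44, Pow(136, -1)), Mul(-64, Pow(Pow(-127, -1), -1))))) = Add(-3, Mul(Rational(1, 8), Add(Mul(44, Rational(1, 136)), Mul(-64, Pow(Rational(-1, 127), -1))))) = Add(-3, Mul(Rational(1, 8), Add(Rational(11, 34), Mul(-64, -127)))) = Add(-3, Mul(Rational(1, 8), Add(Rational(11, 34), 8128))) = Add(-3, Mul(Rational(1, 8), Rational(276363, 34))) = Add(-3, Rational(276363, 272)) = Rational(275547, 272) ≈ 1013.0)
Function('Z')(Q) = Mul(I, Pow(71, Rational(1, 2))) (Function('Z')(Q) = Pow(Add(-102, 31), Rational(1, 2)) = Pow(-71, Rational(1, 2)) = Mul(I, Pow(71, Rational(1, 2))))
Pow(Add(Function('y')(-203, -220), Function('Z')(Y)), -1) = Pow(Add(-180, Mul(I, Pow(71, Rational(1, 2)))), -1)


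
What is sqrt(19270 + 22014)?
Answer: 2*sqrt(10321) ≈ 203.18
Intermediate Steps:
sqrt(19270 + 22014) = sqrt(41284) = 2*sqrt(10321)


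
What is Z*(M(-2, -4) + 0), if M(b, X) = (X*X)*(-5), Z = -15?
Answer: 1200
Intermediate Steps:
M(b, X) = -5*X² (M(b, X) = X²*(-5) = -5*X²)
Z*(M(-2, -4) + 0) = -15*(-5*(-4)² + 0) = -15*(-5*16 + 0) = -15*(-80 + 0) = -15*(-80) = 1200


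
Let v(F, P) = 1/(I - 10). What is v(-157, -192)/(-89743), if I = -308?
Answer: 1/28538274 ≈ 3.5041e-8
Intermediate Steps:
v(F, P) = -1/318 (v(F, P) = 1/(-308 - 10) = 1/(-318) = -1/318)
v(-157, -192)/(-89743) = -1/318/(-89743) = -1/318*(-1/89743) = 1/28538274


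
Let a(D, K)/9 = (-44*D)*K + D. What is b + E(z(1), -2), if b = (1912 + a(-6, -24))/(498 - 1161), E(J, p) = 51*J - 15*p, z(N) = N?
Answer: 108869/663 ≈ 164.21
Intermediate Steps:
a(D, K) = 9*D - 396*D*K (a(D, K) = 9*((-44*D)*K + D) = 9*(-44*D*K + D) = 9*(D - 44*D*K) = 9*D - 396*D*K)
E(J, p) = -15*p + 51*J
b = 55166/663 (b = (1912 + 9*(-6)*(1 - 44*(-24)))/(498 - 1161) = (1912 + 9*(-6)*(1 + 1056))/(-663) = (1912 + 9*(-6)*1057)*(-1/663) = (1912 - 57078)*(-1/663) = -55166*(-1/663) = 55166/663 ≈ 83.207)
b + E(z(1), -2) = 55166/663 + (-15*(-2) + 51*1) = 55166/663 + (30 + 51) = 55166/663 + 81 = 108869/663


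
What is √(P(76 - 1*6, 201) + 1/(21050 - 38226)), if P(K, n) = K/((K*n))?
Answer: 5*√586040826/1726188 ≈ 0.070121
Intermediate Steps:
P(K, n) = 1/n (P(K, n) = K*(1/(K*n)) = 1/n)
√(P(76 - 1*6, 201) + 1/(21050 - 38226)) = √(1/201 + 1/(21050 - 38226)) = √(1/201 + 1/(-17176)) = √(1/201 - 1/17176) = √(16975/3452376) = 5*√586040826/1726188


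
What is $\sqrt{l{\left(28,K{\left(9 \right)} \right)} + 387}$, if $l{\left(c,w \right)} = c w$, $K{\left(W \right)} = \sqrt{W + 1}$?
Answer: $\sqrt{387 + 28 \sqrt{10}} \approx 21.807$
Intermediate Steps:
$K{\left(W \right)} = \sqrt{1 + W}$
$\sqrt{l{\left(28,K{\left(9 \right)} \right)} + 387} = \sqrt{28 \sqrt{1 + 9} + 387} = \sqrt{28 \sqrt{10} + 387} = \sqrt{387 + 28 \sqrt{10}}$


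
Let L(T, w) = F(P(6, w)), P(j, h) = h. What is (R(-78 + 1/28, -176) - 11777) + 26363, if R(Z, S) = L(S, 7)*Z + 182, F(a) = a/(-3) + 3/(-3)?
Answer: 631171/42 ≈ 15028.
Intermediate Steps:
F(a) = -1 - a/3 (F(a) = a*(-⅓) + 3*(-⅓) = -a/3 - 1 = -1 - a/3)
L(T, w) = -1 - w/3
R(Z, S) = 182 - 10*Z/3 (R(Z, S) = (-1 - ⅓*7)*Z + 182 = (-1 - 7/3)*Z + 182 = -10*Z/3 + 182 = 182 - 10*Z/3)
(R(-78 + 1/28, -176) - 11777) + 26363 = ((182 - 10*(-78 + 1/28)/3) - 11777) + 26363 = ((182 - 10/3*(-2183/28)) - 11777) + 26363 = ((182 + 10915/42) - 11777) + 26363 = (18559/42 - 11777) + 26363 = -476075/42 + 26363 = 631171/42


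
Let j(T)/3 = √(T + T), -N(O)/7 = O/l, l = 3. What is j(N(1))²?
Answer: -42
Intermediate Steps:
N(O) = -7*O/3
j(T) = 3*√2*√T (j(T) = 3*√(T + T) = 3*√(2*T) = 3*(√2*√T) = 3*√2*√T)
j(N(1))² = (3*√2*√(-7/3*1))² = (3*√2*√(-7/3))² = (3*√2*(I*√21/3))² = (I*√42)² = -42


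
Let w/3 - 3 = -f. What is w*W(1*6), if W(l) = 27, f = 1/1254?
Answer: 101547/418 ≈ 242.94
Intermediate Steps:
f = 1/1254 ≈ 0.00079745
w = 3761/418 (w = 9 + 3*(-1*1/1254) = 9 + 3*(-1/1254) = 9 - 1/418 = 3761/418 ≈ 8.9976)
w*W(1*6) = (3761/418)*27 = 101547/418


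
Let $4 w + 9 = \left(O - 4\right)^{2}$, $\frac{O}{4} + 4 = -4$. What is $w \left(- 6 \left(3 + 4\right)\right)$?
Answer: $- \frac{27027}{2} \approx -13514.0$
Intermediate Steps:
$O = -32$ ($O = -16 + 4 \left(-4\right) = -16 - 16 = -32$)
$w = \frac{1287}{4}$ ($w = - \frac{9}{4} + \frac{\left(-32 - 4\right)^{2}}{4} = - \frac{9}{4} + \frac{\left(-36\right)^{2}}{4} = - \frac{9}{4} + \frac{1}{4} \cdot 1296 = - \frac{9}{4} + 324 = \frac{1287}{4} \approx 321.75$)
$w \left(- 6 \left(3 + 4\right)\right) = \frac{1287 \left(- 6 \left(3 + 4\right)\right)}{4} = \frac{1287 \left(\left(-6\right) 7\right)}{4} = \frac{1287}{4} \left(-42\right) = - \frac{27027}{2}$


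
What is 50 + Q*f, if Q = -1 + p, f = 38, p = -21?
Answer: -786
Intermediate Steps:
Q = -22 (Q = -1 - 21 = -22)
50 + Q*f = 50 - 22*38 = 50 - 836 = -786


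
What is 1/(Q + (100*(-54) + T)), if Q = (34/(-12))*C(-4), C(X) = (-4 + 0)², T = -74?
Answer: -3/16558 ≈ -0.00018118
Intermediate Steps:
C(X) = 16 (C(X) = (-4)² = 16)
Q = -136/3 (Q = (34/(-12))*16 = -1/12*34*16 = -17/6*16 = -136/3 ≈ -45.333)
1/(Q + (100*(-54) + T)) = 1/(-136/3 + (100*(-54) - 74)) = 1/(-136/3 + (-5400 - 74)) = 1/(-136/3 - 5474) = 1/(-16558/3) = -3/16558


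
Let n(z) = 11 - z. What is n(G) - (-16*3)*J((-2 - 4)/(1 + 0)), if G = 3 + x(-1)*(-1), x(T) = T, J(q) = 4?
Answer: 199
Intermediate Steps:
G = 4 (G = 3 - 1*(-1) = 3 + 1 = 4)
n(G) - (-16*3)*J((-2 - 4)/(1 + 0)) = (11 - 1*4) - (-16*3)*4 = (11 - 4) - (-48)*4 = 7 - 1*(-192) = 7 + 192 = 199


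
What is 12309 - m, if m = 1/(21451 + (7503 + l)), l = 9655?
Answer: 475238180/38609 ≈ 12309.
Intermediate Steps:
m = 1/38609 (m = 1/(21451 + (7503 + 9655)) = 1/(21451 + 17158) = 1/38609 ≈ 2.5901e-5)
12309 - m = 12309 - 1*1/38609 = 12309 - 1/38609 = 475238180/38609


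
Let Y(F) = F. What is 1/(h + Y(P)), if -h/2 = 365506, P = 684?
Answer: -1/730328 ≈ -1.3692e-6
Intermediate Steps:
h = -731012 (h = -2*365506 = -731012)
1/(h + Y(P)) = 1/(-731012 + 684) = 1/(-730328) = -1/730328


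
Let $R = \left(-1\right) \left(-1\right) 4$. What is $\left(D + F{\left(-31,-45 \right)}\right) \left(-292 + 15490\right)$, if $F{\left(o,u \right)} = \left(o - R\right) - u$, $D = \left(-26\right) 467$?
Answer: $-184382136$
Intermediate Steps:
$D = -12142$
$R = 4$ ($R = 1 \cdot 4 = 4$)
$F{\left(o,u \right)} = -4 + o - u$ ($F{\left(o,u \right)} = \left(o - 4\right) - u = \left(-4 + o\right) - u = -4 + o - u$)
$\left(D + F{\left(-31,-45 \right)}\right) \left(-292 + 15490\right) = \left(-12142 - -10\right) \left(-292 + 15490\right) = \left(-12142 - -10\right) 15198 = \left(-12142 + 10\right) 15198 = \left(-12132\right) 15198 = -184382136$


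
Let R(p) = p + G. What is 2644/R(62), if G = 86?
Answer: 661/37 ≈ 17.865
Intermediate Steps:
R(p) = 86 + p (R(p) = p + 86 = 86 + p)
2644/R(62) = 2644/(86 + 62) = 2644/148 = 2644*(1/148) = 661/37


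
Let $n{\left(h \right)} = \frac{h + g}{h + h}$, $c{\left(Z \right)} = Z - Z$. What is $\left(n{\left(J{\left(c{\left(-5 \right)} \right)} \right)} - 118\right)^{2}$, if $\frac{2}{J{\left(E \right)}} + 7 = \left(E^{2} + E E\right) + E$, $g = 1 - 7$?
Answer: $11449$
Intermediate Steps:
$c{\left(Z \right)} = 0$
$g = -6$ ($g = 1 - 7 = -6$)
$J{\left(E \right)} = \frac{2}{-7 + E + 2 E^{2}}$ ($J{\left(E \right)} = \frac{2}{-7 + \left(\left(E^{2} + E E\right) + E\right)} = \frac{2}{-7 + \left(\left(E^{2} + E^{2}\right) + E\right)} = \frac{2}{-7 + \left(2 E^{2} + E\right)} = \frac{2}{-7 + \left(E + 2 E^{2}\right)} = \frac{2}{-7 + E + 2 E^{2}}$)
$n{\left(h \right)} = \frac{-6 + h}{2 h}$ ($n{\left(h \right)} = \frac{h - 6}{h + h} = \frac{-6 + h}{2 h}$)
$\left(n{\left(J{\left(c{\left(-5 \right)} \right)} \right)} - 118\right)^{2} = \left(\frac{-6 + \frac{2}{-7 + 0 + 2 \cdot 0^{2}}}{2 \frac{2}{-7 + 0 + 2 \cdot 0^{2}}} - 118\right)^{2} = \left(\frac{-6 + \frac{2}{-7 + 0 + 2 \cdot 0}}{2 \frac{2}{-7 + 0 + 2 \cdot 0}} - 118\right)^{2} = \left(\frac{-6 + \frac{2}{-7 + 0 + 0}}{2 \frac{2}{-7 + 0 + 0}} - 118\right)^{2} = \left(\frac{-6 + \frac{2}{-7}}{2 \frac{2}{-7}} - 118\right)^{2} = \left(\frac{-6 + 2 \left(- \frac{1}{7}\right)}{2 \cdot 2 \left(- \frac{1}{7}\right)} - 118\right)^{2} = \left(\frac{-6 - \frac{2}{7}}{2 \left(- \frac{2}{7}\right)} - 118\right)^{2} = \left(\frac{1}{2} \left(- \frac{7}{2}\right) \left(- \frac{44}{7}\right) - 118\right)^{2} = \left(11 - 118\right)^{2} = \left(-107\right)^{2} = 11449$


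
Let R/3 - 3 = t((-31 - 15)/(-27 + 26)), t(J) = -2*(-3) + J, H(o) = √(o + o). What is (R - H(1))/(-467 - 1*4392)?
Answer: -165/4859 + √2/4859 ≈ -0.033667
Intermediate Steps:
H(o) = √2*√o (H(o) = √(2*o) = √2*√o)
t(J) = 6 + J
R = 165 (R = 9 + 3*(6 + (-31 - 15)/(-27 + 26)) = 9 + 3*(6 - 46/(-1)) = 9 + 3*(6 - 46*(-1)) = 9 + 3*(6 + 46) = 9 + 3*52 = 9 + 156 = 165)
(R - H(1))/(-467 - 1*4392) = (165 - √2*√1)/(-467 - 1*4392) = (165 - √2)/(-467 - 4392) = (165 - √2)/(-4859) = (165 - √2)*(-1/4859) = -165/4859 + √2/4859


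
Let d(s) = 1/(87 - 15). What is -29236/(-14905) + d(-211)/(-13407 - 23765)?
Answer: 78246747719/39891503520 ≈ 1.9615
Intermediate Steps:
d(s) = 1/72
-29236/(-14905) + d(-211)/(-13407 - 23765) = -29236/(-14905) + 1/(72*(-13407 - 23765)) = -29236*(-1/14905) + (1/72)/(-37172) = 29236/14905 + (1/72)*(-1/37172) = 29236/14905 - 1/2676384 = 78246747719/39891503520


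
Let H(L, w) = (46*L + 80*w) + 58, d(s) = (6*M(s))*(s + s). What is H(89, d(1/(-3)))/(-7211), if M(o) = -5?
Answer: -5752/7211 ≈ -0.79767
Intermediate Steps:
d(s) = -60*s (d(s) = (6*(-5))*(s + s) = -60*s)
H(L, w) = 58 + 46*L + 80*w
H(89, d(1/(-3)))/(-7211) = (58 + 46*89 + 80*(-60/(-3)))/(-7211) = (58 + 4094 + 80*(-60*(-⅓)))*(-1/7211) = (58 + 4094 + 80*20)*(-1/7211) = (58 + 4094 + 1600)*(-1/7211) = 5752*(-1/7211) = -5752/7211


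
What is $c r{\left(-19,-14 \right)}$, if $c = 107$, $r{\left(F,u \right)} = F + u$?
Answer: $-3531$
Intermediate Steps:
$c r{\left(-19,-14 \right)} = 107 \left(-19 - 14\right) = 107 \left(-33\right) = -3531$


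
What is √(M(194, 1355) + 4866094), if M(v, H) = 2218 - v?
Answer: 3*√540902 ≈ 2206.4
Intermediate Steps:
√(M(194, 1355) + 4866094) = √((2218 - 1*194) + 4866094) = √((2218 - 194) + 4866094) = √(2024 + 4866094) = √4868118 = 3*√540902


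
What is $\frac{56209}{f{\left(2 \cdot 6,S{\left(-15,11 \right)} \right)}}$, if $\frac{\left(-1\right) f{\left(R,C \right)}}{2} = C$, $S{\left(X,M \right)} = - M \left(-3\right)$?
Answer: $- \frac{56209}{66} \approx -851.65$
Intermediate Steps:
$S{\left(X,M \right)} = 3 M$
$f{\left(R,C \right)} = - 2 C$
$\frac{56209}{f{\left(2 \cdot 6,S{\left(-15,11 \right)} \right)}} = \frac{56209}{\left(-2\right) 3 \cdot 11} = \frac{56209}{\left(-2\right) 33} = \frac{56209}{-66} = 56209 \left(- \frac{1}{66}\right) = - \frac{56209}{66}$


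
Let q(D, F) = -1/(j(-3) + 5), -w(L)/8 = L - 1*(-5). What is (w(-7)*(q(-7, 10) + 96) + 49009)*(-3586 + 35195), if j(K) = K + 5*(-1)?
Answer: 4793536459/3 ≈ 1.5978e+9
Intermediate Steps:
w(L) = -40 - 8*L (w(L) = -8*(L - 1*(-5)) = -8*(L + 5) = -8*(5 + L) = -40 - 8*L)
j(K) = -5 + K (j(K) = K - 5 = -5 + K)
q(D, F) = ⅓ (q(D, F) = -1/((-5 - 3) + 5) = -1/(-8 + 5) = -1/(-3) = -1*(-⅓) = ⅓)
(w(-7)*(q(-7, 10) + 96) + 49009)*(-3586 + 35195) = ((-40 - 8*(-7))*(⅓ + 96) + 49009)*(-3586 + 35195) = ((-40 + 56)*(289/3) + 49009)*31609 = (16*(289/3) + 49009)*31609 = (4624/3 + 49009)*31609 = (151651/3)*31609 = 4793536459/3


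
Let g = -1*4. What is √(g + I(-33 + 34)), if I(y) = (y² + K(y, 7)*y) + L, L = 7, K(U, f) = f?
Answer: √11 ≈ 3.3166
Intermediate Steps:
g = -4
I(y) = 7 + y² + 7*y (I(y) = (y² + 7*y) + 7 = 7 + y² + 7*y)
√(g + I(-33 + 34)) = √(-4 + (7 + (-33 + 34)² + 7*(-33 + 34))) = √(-4 + (7 + 1² + 7*1)) = √(-4 + (7 + 1 + 7)) = √(-4 + 15) = √11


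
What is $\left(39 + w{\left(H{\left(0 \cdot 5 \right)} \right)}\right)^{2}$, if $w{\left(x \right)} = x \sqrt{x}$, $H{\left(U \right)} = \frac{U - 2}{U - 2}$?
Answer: $1600$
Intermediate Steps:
$H{\left(U \right)} = 1$ ($H{\left(U \right)} = \frac{-2 + U}{-2 + U} = 1$)
$w{\left(x \right)} = x^{\frac{3}{2}}$
$\left(39 + w{\left(H{\left(0 \cdot 5 \right)} \right)}\right)^{2} = \left(39 + 1^{\frac{3}{2}}\right)^{2} = \left(39 + 1\right)^{2} = 40^{2} = 1600$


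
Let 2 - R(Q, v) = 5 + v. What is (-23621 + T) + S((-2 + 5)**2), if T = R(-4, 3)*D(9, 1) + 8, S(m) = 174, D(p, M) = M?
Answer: -23445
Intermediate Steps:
R(Q, v) = -3 - v (R(Q, v) = 2 - (5 + v) = 2 + (-5 - v) = -3 - v)
T = 2 (T = (-3 - 1*3)*1 + 8 = (-3 - 3)*1 + 8 = -6*1 + 8 = -6 + 8 = 2)
(-23621 + T) + S((-2 + 5)**2) = (-23621 + 2) + 174 = -23619 + 174 = -23445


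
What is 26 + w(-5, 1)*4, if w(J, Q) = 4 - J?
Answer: 62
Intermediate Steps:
26 + w(-5, 1)*4 = 26 + (4 - 1*(-5))*4 = 26 + (4 + 5)*4 = 26 + 9*4 = 26 + 36 = 62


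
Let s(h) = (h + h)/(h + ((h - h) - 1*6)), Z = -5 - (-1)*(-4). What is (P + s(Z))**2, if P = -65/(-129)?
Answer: 1207801/416025 ≈ 2.9032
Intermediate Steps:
Z = -9 (Z = -5 - 1*4 = -5 - 4 = -9)
s(h) = 2*h/(-6 + h) (s(h) = (2*h)/(h + (0 - 6)) = (2*h)/(h - 6) = (2*h)/(-6 + h) = 2*h/(-6 + h))
P = 65/129 (P = -65*(-1/129) = 65/129 ≈ 0.50388)
(P + s(Z))**2 = (65/129 + 2*(-9)/(-6 - 9))**2 = (65/129 + 2*(-9)/(-15))**2 = (65/129 + 2*(-9)*(-1/15))**2 = (65/129 + 6/5)**2 = (1099/645)**2 = 1207801/416025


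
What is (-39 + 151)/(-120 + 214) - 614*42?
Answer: -1211980/47 ≈ -25787.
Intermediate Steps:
(-39 + 151)/(-120 + 214) - 614*42 = 112/94 - 307*84 = 112*(1/94) - 25788 = 56/47 - 25788 = -1211980/47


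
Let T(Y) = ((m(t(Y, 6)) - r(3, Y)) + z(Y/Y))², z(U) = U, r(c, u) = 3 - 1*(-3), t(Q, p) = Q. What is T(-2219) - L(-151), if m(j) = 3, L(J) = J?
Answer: 155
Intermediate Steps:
r(c, u) = 6 (r(c, u) = 3 + 3 = 6)
T(Y) = 4 (T(Y) = ((3 - 1*6) + Y/Y)² = ((3 - 6) + 1)² = (-3 + 1)² = (-2)² = 4)
T(-2219) - L(-151) = 4 - 1*(-151) = 4 + 151 = 155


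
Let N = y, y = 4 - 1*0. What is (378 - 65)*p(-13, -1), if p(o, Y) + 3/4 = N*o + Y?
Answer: -67295/4 ≈ -16824.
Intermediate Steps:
y = 4 (y = 4 + 0 = 4)
N = 4
p(o, Y) = -¾ + Y + 4*o (p(o, Y) = -¾ + (4*o + Y) = -¾ + (Y + 4*o) = -¾ + Y + 4*o)
(378 - 65)*p(-13, -1) = (378 - 65)*(-¾ - 1 + 4*(-13)) = 313*(-¾ - 1 - 52) = 313*(-215/4) = -67295/4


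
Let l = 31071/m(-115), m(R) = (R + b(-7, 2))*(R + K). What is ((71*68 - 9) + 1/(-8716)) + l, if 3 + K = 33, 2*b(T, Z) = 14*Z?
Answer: 360861444591/74826860 ≈ 4822.6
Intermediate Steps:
b(T, Z) = 7*Z (b(T, Z) = (14*Z)/2 = 7*Z)
K = 30 (K = -3 + 33 = 30)
m(R) = (14 + R)*(30 + R) (m(R) = (R + 7*2)*(R + 30) = (R + 14)*(30 + R) = (14 + R)*(30 + R))
l = 31071/8585 (l = 31071/(420 + (-115)² + 44*(-115)) = 31071/(420 + 13225 - 5060) = 31071/8585 ≈ 3.6192)
((71*68 - 9) + 1/(-8716)) + l = ((71*68 - 9) + 1/(-8716)) + 31071/8585 = ((4828 - 9) - 1/8716) + 31071/8585 = (4819 - 1/8716) + 31071/8585 = 42002403/8716 + 31071/8585 = 360861444591/74826860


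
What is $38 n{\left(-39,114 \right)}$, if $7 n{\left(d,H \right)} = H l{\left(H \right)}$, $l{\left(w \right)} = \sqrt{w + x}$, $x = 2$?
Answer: $\frac{8664 \sqrt{29}}{7} \approx 6665.3$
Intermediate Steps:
$l{\left(w \right)} = \sqrt{2 + w}$ ($l{\left(w \right)} = \sqrt{w + 2} = \sqrt{2 + w}$)
$n{\left(d,H \right)} = \frac{H \sqrt{2 + H}}{7}$
$38 n{\left(-39,114 \right)} = 38 \cdot \frac{1}{7} \cdot 114 \sqrt{2 + 114} = 38 \cdot \frac{1}{7} \cdot 114 \sqrt{116} = 38 \cdot \frac{1}{7} \cdot 114 \cdot 2 \sqrt{29} = 38 \frac{228 \sqrt{29}}{7} = \frac{8664 \sqrt{29}}{7}$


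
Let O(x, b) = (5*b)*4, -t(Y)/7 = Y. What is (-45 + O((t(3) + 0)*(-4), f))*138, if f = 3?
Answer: 2070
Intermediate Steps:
t(Y) = -7*Y
O(x, b) = 20*b
(-45 + O((t(3) + 0)*(-4), f))*138 = (-45 + 20*3)*138 = (-45 + 60)*138 = 15*138 = 2070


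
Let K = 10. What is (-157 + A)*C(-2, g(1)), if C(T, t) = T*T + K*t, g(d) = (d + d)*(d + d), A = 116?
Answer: -1804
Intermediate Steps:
g(d) = 4*d**2 (g(d) = (2*d)*(2*d) = 4*d**2)
C(T, t) = T**2 + 10*t (C(T, t) = T*T + 10*t = T**2 + 10*t)
(-157 + A)*C(-2, g(1)) = (-157 + 116)*((-2)**2 + 10*(4*1**2)) = -41*(4 + 10*(4*1)) = -41*(4 + 10*4) = -41*(4 + 40) = -41*44 = -1804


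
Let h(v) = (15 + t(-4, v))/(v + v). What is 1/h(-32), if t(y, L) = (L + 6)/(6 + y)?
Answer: -32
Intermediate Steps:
t(y, L) = (6 + L)/(6 + y)
h(v) = (18 + v/2)/(2*v) (h(v) = (15 + (6 + v)/(6 - 4))/(v + v) = (15 + (6 + v)/2)/((2*v)) = (15 + (6 + v)/2)*(1/(2*v)) = (15 + (3 + v/2))*(1/(2*v)) = (18 + v/2)*(1/(2*v)) = (18 + v/2)/(2*v))
1/h(-32) = 1/((1/4)*(36 - 32)/(-32)) = 1/((1/4)*(-1/32)*4) = 1/(-1/32) = -32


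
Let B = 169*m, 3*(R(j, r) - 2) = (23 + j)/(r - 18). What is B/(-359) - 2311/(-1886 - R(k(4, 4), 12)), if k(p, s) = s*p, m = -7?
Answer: 18363539/4062085 ≈ 4.5207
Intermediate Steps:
k(p, s) = p*s
R(j, r) = 2 + (23 + j)/(3*(-18 + r)) (R(j, r) = 2 + ((23 + j)/(r - 18))/3 = 2 + ((23 + j)/(-18 + r))/3 = 2 + (23 + j)/(3*(-18 + r)))
B = -1183 (B = 169*(-7) = -1183)
B/(-359) - 2311/(-1886 - R(k(4, 4), 12)) = -1183/(-359) - 2311/(-1886 - (-85 + 4*4 + 6*12)/(3*(-18 + 12))) = -1183*(-1/359) - 2311/(-1886 - (-85 + 16 + 72)/(3*(-6))) = 1183/359 - 2311/(-1886 - (-1)*3/(3*6)) = 1183/359 - 2311/(-1886 - 1*(-1/6)) = 1183/359 - 2311/(-1886 + 1/6) = 1183/359 - 2311/(-11315/6) = 1183/359 - 2311*(-6/11315) = 1183/359 + 13866/11315 = 18363539/4062085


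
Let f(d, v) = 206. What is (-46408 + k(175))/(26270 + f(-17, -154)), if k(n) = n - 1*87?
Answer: -11580/6619 ≈ -1.7495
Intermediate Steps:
k(n) = -87 + n (k(n) = n - 87 = -87 + n)
(-46408 + k(175))/(26270 + f(-17, -154)) = (-46408 + (-87 + 175))/(26270 + 206) = (-46408 + 88)/26476 = -46320*1/26476 = -11580/6619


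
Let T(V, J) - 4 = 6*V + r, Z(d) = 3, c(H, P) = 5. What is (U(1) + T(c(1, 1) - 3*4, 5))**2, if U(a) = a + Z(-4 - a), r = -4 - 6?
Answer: 1936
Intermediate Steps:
r = -10
T(V, J) = -6 + 6*V (T(V, J) = 4 + (6*V - 10) = 4 + (-10 + 6*V) = -6 + 6*V)
U(a) = 3 + a (U(a) = a + 3 = 3 + a)
(U(1) + T(c(1, 1) - 3*4, 5))**2 = ((3 + 1) + (-6 + 6*(5 - 3*4)))**2 = (4 + (-6 + 6*(5 - 12)))**2 = (4 + (-6 + 6*(-7)))**2 = (4 + (-6 - 42))**2 = (4 - 48)**2 = (-44)**2 = 1936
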